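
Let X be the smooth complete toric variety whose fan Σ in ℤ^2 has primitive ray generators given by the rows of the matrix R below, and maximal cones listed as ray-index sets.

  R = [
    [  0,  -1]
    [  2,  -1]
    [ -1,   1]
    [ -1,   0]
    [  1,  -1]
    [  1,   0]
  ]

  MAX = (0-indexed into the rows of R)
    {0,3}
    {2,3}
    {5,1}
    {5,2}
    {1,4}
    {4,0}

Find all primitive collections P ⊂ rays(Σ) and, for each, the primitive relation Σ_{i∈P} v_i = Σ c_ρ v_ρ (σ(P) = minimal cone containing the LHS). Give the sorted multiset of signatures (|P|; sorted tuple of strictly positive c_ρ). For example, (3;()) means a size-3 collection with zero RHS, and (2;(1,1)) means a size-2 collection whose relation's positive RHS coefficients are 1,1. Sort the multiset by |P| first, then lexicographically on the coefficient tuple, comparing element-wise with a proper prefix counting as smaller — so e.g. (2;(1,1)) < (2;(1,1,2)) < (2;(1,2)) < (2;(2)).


|primitive collections| = 9. Relations:

  P={2,4}:  v_{2} + v_{4} = 0 ; sig = (2;())
  P={3,5}:  v_{3} + v_{5} = 0 ; sig = (2;())
  P={0,2}:  v_{0} + v_{2} = v_{3} ; sig = (2;(1))
  P={0,5}:  v_{0} + v_{5} = v_{4} ; sig = (2;(1))
  P={1,2}:  v_{1} + v_{2} = v_{5} ; sig = (2;(1))
  P={1,3}:  v_{1} + v_{3} = v_{4} ; sig = (2;(1))
  P={3,4}:  v_{3} + v_{4} = v_{0} ; sig = (2;(1))
  P={4,5}:  v_{4} + v_{5} = v_{1} ; sig = (2;(1))
  P={0,1}:  v_{0} + v_{1} = 2·v_{4} ; sig = (2;(2))

so the primitive-relation signature multiset is
    |P|=2: 9 collections, coeffs (), (), (1), (1), (1), (1), (1), (1), (2)


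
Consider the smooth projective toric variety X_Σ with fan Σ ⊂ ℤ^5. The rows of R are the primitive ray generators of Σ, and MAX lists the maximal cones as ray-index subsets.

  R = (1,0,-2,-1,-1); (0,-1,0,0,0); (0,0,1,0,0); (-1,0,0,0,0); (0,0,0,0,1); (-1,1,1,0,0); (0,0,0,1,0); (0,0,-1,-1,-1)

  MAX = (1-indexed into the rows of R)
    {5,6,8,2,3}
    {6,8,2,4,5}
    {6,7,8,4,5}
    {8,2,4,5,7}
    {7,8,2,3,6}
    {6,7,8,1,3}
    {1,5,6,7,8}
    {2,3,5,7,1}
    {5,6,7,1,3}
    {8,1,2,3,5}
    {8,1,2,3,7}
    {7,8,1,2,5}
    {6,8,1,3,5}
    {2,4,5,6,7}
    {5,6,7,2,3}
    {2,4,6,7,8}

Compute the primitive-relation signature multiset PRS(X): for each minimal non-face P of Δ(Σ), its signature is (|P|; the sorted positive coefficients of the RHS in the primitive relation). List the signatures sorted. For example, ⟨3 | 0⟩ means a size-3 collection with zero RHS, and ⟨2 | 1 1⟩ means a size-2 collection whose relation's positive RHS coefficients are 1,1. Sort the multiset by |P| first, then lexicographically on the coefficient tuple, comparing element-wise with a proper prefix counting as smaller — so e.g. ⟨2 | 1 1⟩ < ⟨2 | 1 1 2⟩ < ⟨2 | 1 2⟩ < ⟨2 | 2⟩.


5 collections generate NE(X_Σ); each relation:

  P={3,4}:  v_{3} + v_{4} = v_{2} + v_{6}  ⟹  sig = ⟨2 | 1 1⟩
  P={1,4}:  v_{1} + v_{4} = v_{5} + v_{7} + 2·v_{8}  ⟹  sig = ⟨2 | 1 1 2⟩
  P={1,2,6}:  v_{1} + v_{2} + v_{6} = v_{8}  ⟹  sig = ⟨3 | 1⟩
  P={3,5,7,8}:  v_{3} + v_{5} + v_{7} + v_{8} = 0  ⟹  sig = ⟨4 | 0⟩
  P={2,5,6,7,8}:  v_{2} + v_{5} + v_{6} + v_{7} + v_{8} = v_{4}  ⟹  sig = ⟨5 | 1⟩

Signatures (|P|; sorted positive RHS coefficients), sorted:
[⟨2 | 1 1⟩, ⟨2 | 1 1 2⟩, ⟨3 | 1⟩, ⟨4 | 0⟩, ⟨5 | 1⟩]


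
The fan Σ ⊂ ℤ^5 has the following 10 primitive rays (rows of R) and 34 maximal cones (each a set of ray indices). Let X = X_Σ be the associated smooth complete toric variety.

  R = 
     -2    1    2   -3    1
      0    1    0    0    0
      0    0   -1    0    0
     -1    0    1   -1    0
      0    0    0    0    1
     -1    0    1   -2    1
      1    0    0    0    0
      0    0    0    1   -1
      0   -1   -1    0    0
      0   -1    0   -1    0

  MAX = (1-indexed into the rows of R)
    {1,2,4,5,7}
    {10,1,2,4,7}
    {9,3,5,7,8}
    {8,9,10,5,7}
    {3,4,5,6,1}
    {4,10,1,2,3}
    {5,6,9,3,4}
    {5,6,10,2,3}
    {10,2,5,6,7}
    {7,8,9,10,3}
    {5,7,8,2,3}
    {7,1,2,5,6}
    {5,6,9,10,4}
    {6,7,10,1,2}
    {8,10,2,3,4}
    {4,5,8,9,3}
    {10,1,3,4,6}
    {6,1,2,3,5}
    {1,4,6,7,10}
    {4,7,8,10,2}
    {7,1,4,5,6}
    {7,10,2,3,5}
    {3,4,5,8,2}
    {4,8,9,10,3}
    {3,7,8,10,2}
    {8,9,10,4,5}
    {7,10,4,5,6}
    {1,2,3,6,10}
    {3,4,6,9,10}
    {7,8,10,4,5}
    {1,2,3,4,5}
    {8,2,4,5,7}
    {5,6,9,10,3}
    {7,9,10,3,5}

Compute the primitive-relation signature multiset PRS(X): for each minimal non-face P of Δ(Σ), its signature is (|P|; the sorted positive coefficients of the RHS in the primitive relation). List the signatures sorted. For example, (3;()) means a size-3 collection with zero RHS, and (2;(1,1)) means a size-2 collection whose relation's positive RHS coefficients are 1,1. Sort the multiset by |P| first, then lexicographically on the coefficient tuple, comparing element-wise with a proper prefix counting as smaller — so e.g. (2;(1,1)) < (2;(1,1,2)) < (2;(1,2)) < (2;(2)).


|primitive collections| = 15. Relations:

  {2,9}:  v_{2} + v_{9} = v_{3} ; sig = (2;(1))
  {6,8}:  v_{6} + v_{8} = v_{4} ; sig = (2;(1))
  {1,9}:  v_{1} + v_{9} = v_{3} + v_{4} + v_{6} ; sig = (2;(1,1,1))
  {1,8}:  v_{1} + v_{8} = v_{2} + 2·v_{4} ; sig = (2;(1,2))
  {2,4,6}:  v_{2} + v_{4} + v_{6} = v_{1} ; sig = (3;(1))
  {4,7,9}:  v_{4} + v_{7} + v_{9} = v_{10} ; sig = (3;(1))
  {3,4,7}:  v_{3} + v_{4} + v_{7} = v_{2} + v_{10} ; sig = (3;(1,1))
  {1,3,7}:  v_{1} + v_{3} + v_{7} = 2·v_{2} + v_{6} + v_{10} ; sig = (3;(1,1,2))
  {6,7,9}:  v_{6} + v_{7} + v_{9} = v_{2} + v_{5} + 2·v_{10} ; sig = (3;(1,1,2))
  {3,6,7}:  v_{3} + v_{6} + v_{7} = 2·v_{2} + v_{5} + 2·v_{10} ; sig = (3;(1,2,2))
  {1,5,10}:  v_{1} + v_{5} + v_{10} = 2·v_{6} ; sig = (3;(2))
  {2,5,8,10}:  v_{2} + v_{5} + v_{8} + v_{10} = 0 ; sig = (4;())
  {2,4,5,10}:  v_{2} + v_{4} + v_{5} + v_{10} = v_{6} ; sig = (4;(1))
  {3,5,8,10}:  v_{3} + v_{5} + v_{8} + v_{10} = v_{9} ; sig = (4;(1))
  {3,4,5,10}:  v_{3} + v_{4} + v_{5} + v_{10} = v_{6} + v_{9} ; sig = (4;(1,1))

Hence PRS(X_Σ) =
[(2;(1)), (2;(1)), (2;(1,1,1)), (2;(1,2)), (3;(1)), (3;(1)), (3;(1,1)), (3;(1,1,2)), (3;(1,1,2)), (3;(1,2,2)), (3;(2)), (4;()), (4;(1)), (4;(1)), (4;(1,1))]


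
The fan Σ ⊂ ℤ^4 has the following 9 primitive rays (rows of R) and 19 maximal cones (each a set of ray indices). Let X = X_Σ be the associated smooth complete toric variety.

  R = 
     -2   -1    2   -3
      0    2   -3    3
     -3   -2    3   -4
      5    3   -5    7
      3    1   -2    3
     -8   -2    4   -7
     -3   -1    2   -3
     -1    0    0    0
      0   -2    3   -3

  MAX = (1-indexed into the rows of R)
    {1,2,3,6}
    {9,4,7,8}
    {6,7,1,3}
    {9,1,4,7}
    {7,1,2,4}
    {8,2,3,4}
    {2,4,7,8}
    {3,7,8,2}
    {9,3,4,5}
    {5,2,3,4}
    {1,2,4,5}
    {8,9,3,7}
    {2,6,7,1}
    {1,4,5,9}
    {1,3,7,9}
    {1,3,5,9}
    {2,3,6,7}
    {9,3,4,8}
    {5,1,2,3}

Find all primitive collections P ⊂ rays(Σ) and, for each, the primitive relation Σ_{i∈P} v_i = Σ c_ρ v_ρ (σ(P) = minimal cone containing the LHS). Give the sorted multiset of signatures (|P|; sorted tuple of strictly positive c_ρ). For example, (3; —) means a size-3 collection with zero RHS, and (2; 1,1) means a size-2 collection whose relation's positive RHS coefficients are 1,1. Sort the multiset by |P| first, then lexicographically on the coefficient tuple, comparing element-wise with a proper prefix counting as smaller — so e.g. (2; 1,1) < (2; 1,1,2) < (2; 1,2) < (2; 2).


Δ(Σ) — 9 vertices, 11 min non-faces:

  P={2,9}:  v_{2} + v_{9} = 0  ⇒ sig = (2; —)
  P={5,7}:  v_{5} + v_{7} = 0  ⇒ sig = (2; —)
  P={1,8}:  v_{1} + v_{8} = v_{7}  ⇒ sig = (2; 1)
  P={4,6}:  v_{4} + v_{6} = v_{2} + v_{7}  ⇒ sig = (2; 1,1)
  P={5,8}:  v_{5} + v_{8} = v_{3} + v_{4}  ⇒ sig = (2; 1,1)
  P={5,6}:  v_{5} + v_{6} = v_{1} + v_{2} + v_{3}  ⇒ sig = (2; 1,1,1)
  P={6,9}:  v_{6} + v_{9} = v_{1} + v_{3} + v_{7}  ⇒ sig = (2; 1,1,1)
  P={6,8}:  v_{6} + v_{8} = v_{2} + v_{3} + 2·v_{7}  ⇒ sig = (2; 1,1,2)
  P={1,3,4}:  v_{1} + v_{3} + v_{4} = 0  ⇒ sig = (3; —)
  P={3,4,7}:  v_{3} + v_{4} + v_{7} = v_{8}  ⇒ sig = (3; 1)
  P={1,2,3,7}:  v_{1} + v_{2} + v_{3} + v_{7} = v_{6}  ⇒ sig = (4; 1)

so the primitive-relation signature multiset is
    |P|=2: 8 collections, coeffs (), (), (1), (1,1), (1,1), (1,1,1), (1,1,1), (1,1,2)
    |P|=3: 2 collections, coeffs (), (1)
    |P|=4: 1 collection, coeffs (1)


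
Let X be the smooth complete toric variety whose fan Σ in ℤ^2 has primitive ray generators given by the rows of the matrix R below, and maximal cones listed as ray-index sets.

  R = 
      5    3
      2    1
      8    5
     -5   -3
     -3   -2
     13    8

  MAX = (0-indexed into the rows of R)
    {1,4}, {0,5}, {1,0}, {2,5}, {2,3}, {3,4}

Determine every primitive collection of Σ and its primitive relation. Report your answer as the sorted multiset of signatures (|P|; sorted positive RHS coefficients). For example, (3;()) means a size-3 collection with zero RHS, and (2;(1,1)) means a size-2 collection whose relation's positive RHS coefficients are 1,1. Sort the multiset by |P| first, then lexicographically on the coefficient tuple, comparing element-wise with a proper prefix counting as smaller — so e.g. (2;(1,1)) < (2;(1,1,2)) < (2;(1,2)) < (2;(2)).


Primitive collections (9):

  • {0,3}:  v_{0} + v_{3} = 0  ⟹  sig = (2;())
  • {0,2}:  v_{0} + v_{2} = v_{5}  ⟹  sig = (2;(1))
  • {0,4}:  v_{0} + v_{4} = v_{1}  ⟹  sig = (2;(1))
  • {1,3}:  v_{1} + v_{3} = v_{4}  ⟹  sig = (2;(1))
  • {2,4}:  v_{2} + v_{4} = v_{0}  ⟹  sig = (2;(1))
  • {3,5}:  v_{3} + v_{5} = v_{2}  ⟹  sig = (2;(1))
  • {1,2}:  v_{1} + v_{2} = 2·v_{0}  ⟹  sig = (2;(2))
  • {4,5}:  v_{4} + v_{5} = 2·v_{0}  ⟹  sig = (2;(2))
  • {1,5}:  v_{1} + v_{5} = 3·v_{0}  ⟹  sig = (2;(3))

Sorted signature multiset PRS(X):
[(2;()), (2;(1)), (2;(1)), (2;(1)), (2;(1)), (2;(1)), (2;(2)), (2;(2)), (2;(3))]


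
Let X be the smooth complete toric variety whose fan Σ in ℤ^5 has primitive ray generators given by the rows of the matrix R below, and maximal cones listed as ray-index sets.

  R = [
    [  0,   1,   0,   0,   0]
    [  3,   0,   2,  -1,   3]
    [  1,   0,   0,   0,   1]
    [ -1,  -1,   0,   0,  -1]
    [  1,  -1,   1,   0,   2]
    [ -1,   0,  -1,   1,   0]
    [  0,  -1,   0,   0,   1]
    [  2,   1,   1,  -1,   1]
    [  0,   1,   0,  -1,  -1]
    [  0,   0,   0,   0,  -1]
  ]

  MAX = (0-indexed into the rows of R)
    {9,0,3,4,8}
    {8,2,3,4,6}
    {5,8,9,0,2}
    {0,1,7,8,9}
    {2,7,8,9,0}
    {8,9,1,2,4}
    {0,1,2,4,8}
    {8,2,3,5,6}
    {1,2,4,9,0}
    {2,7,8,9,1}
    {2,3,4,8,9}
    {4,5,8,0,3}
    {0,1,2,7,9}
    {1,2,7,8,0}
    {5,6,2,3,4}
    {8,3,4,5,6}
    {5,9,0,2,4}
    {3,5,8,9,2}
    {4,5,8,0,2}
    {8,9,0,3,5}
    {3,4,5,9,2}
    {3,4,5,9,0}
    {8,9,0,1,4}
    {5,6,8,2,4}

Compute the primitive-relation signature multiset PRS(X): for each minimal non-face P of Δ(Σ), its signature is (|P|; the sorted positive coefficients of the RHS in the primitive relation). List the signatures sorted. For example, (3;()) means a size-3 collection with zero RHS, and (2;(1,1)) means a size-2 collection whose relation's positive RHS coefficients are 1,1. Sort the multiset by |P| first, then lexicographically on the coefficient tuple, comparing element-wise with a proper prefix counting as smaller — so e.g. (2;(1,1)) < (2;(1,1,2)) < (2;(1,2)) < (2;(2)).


Primitive collections (14):

  {4,7}:  v_{4} + v_{7} = v_{1} — sig = (2;(1))
  {5,7}:  v_{5} + v_{7} = v_{0} + v_{2} — sig = (2;(1,1))
  {6,9}:  v_{6} + v_{9} = v_{2} + v_{3} — sig = (2;(1,1))
  {0,6}:  v_{0} + v_{6} = v_{4} + v_{5} + v_{8} — sig = (2;(1,1,1))
  {1,5}:  v_{1} + v_{5} = v_{0} + v_{2} + v_{4} — sig = (2;(1,1,1))
  {3,7}:  v_{3} + v_{7} = v_{4} + v_{8} + v_{9} — sig = (2;(1,1,1))
  {6,7}:  v_{6} + v_{7} = v_{2} + v_{4} + v_{8} — sig = (2;(1,1,1))
  {1,3}:  v_{1} + v_{3} = 2·v_{4} + v_{8} + v_{9} — sig = (2;(1,1,2))
  {1,6}:  v_{1} + v_{6} = v_{2} + 2·v_{4} + v_{8} — sig = (2;(1,1,2))
  {0,2,3}:  v_{0} + v_{2} + v_{3} = 0 — sig = (3;())
  {4,5,8,9}:  v_{4} + v_{5} + v_{8} + v_{9} = 0 — sig = (4;())
  {0,2,4,8,9}:  v_{0} + v_{2} + v_{4} + v_{8} + v_{9} = v_{7} — sig = (5;(1))
  {2,3,4,5,8}:  v_{2} + v_{3} + v_{4} + v_{5} + v_{8} = v_{6} — sig = (5;(1))
  {0,1,2,8,9}:  v_{0} + v_{1} + v_{2} + v_{8} + v_{9} = 2·v_{7} — sig = (5;(2))

so the primitive-relation signature multiset is
[(2;(1)), (2;(1,1)), (2;(1,1)), (2;(1,1,1)), (2;(1,1,1)), (2;(1,1,1)), (2;(1,1,1)), (2;(1,1,2)), (2;(1,1,2)), (3;()), (4;()), (5;(1)), (5;(1)), (5;(2))]


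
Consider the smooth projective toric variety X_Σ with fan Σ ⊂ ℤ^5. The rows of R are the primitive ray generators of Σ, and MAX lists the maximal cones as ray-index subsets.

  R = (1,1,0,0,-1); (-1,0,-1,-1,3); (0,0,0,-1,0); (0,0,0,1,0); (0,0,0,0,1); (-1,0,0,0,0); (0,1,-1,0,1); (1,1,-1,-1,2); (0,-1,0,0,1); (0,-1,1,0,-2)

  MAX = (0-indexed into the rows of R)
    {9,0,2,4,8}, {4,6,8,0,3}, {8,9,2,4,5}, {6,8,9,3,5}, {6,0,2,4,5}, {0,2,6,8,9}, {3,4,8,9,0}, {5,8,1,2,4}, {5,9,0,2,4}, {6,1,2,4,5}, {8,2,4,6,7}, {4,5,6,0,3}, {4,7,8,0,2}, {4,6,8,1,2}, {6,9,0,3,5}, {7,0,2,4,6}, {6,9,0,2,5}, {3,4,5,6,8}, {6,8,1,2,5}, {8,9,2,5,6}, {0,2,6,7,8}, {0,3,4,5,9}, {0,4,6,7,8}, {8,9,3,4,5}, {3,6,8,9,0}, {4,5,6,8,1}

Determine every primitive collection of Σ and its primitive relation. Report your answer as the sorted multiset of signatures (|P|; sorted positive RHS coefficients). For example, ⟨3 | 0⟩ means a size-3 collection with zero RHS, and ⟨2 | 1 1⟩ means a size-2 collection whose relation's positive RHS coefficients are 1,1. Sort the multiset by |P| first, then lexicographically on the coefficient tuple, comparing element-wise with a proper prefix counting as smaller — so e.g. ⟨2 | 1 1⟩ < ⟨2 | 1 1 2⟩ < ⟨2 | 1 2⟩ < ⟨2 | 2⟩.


12 minimal non-faces of Δ(Σ) (on 10 rays):

  • {2,3}:  v_{2} + v_{3} = 0  ⇒ sig = ⟨2 | 0⟩
  • {0,1}:  v_{0} + v_{1} = v_{2} + v_{4} + v_{6}  ⇒ sig = ⟨2 | 1 1 1⟩
  • {1,9}:  v_{1} + v_{9} = v_{2} + v_{5} + v_{8}  ⇒ sig = ⟨2 | 1 1 1⟩
  • {5,7}:  v_{5} + v_{7} = v_{2} + v_{4} + v_{6}  ⇒ sig = ⟨2 | 1 1 1⟩
  • {7,9}:  v_{7} + v_{9} = v_{0} + v_{2} + v_{8}  ⇒ sig = ⟨2 | 1 1 1⟩
  • {1,3}:  v_{1} + v_{3} = v_{4} + v_{5} + v_{6} + v_{8}  ⇒ sig = ⟨2 | 1 1 1 1⟩
  • {3,7}:  v_{3} + v_{7} = v_{0} + v_{4} + v_{6} + v_{8}  ⇒ sig = ⟨2 | 1 1 1 1⟩
  • {1,7}:  v_{1} + v_{7} = 2·v_{2} + 2·v_{4} + 2·v_{6} + v_{8}  ⇒ sig = ⟨2 | 1 2 2 2⟩
  • {0,5,8}:  v_{0} + v_{5} + v_{8} = 0  ⇒ sig = ⟨3 | 0⟩
  • {4,6,9}:  v_{4} + v_{6} + v_{9} = 0  ⇒ sig = ⟨3 | 0⟩
  • {0,2,4,6,8}:  v_{0} + v_{2} + v_{4} + v_{6} + v_{8} = v_{7}  ⇒ sig = ⟨5 | 1⟩
  • {2,4,5,6,8}:  v_{2} + v_{4} + v_{5} + v_{6} + v_{8} = v_{1}  ⇒ sig = ⟨5 | 1⟩

Signatures (|P|; sorted positive RHS coefficients), sorted:
    ⟨2 | 0⟩
    ⟨2 | 1 1 1⟩
    ⟨2 | 1 1 1⟩
    ⟨2 | 1 1 1⟩
    ⟨2 | 1 1 1⟩
    ⟨2 | 1 1 1 1⟩
    ⟨2 | 1 1 1 1⟩
    ⟨2 | 1 2 2 2⟩
    ⟨3 | 0⟩
    ⟨3 | 0⟩
    ⟨5 | 1⟩
    ⟨5 | 1⟩


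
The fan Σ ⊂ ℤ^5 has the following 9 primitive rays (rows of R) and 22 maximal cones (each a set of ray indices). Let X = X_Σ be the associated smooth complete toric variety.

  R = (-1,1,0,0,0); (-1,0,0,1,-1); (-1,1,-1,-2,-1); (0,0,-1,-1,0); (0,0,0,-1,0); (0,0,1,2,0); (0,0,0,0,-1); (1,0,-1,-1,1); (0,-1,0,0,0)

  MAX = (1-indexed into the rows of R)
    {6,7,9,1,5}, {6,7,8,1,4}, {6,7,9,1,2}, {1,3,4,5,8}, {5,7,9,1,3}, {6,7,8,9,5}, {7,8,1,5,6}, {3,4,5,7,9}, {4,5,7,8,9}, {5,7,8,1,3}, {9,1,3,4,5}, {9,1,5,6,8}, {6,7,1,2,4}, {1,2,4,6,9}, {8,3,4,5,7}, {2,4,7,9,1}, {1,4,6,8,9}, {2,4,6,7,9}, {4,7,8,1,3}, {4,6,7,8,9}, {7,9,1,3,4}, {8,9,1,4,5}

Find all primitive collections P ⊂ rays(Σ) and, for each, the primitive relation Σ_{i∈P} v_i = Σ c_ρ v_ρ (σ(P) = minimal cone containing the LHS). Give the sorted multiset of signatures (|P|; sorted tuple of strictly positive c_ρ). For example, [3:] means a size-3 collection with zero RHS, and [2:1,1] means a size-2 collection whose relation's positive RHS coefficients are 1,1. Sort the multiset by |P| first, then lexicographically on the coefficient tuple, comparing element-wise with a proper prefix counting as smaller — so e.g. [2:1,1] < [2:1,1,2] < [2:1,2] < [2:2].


9 collections generate NE(X_Σ); each relation:

  P={3,6}:  v_{3} + v_{6} = v_{1} + v_{7}  ⇒ sig = [2:1,1]
  P={2,5}:  v_{2} + v_{5} = v_{1} + v_{7} + v_{9}  ⇒ sig = [2:1,1,1]
  P={2,3}:  v_{2} + v_{3} = 2·v_{1} + v_{4} + 2·v_{7} + v_{9}  ⇒ sig = [2:1,1,2,2]
  P={2,8}:  v_{2} + v_{8} = 2·v_{4} + v_{6}  ⇒ sig = [2:1,2]
  P={4,5,6}:  v_{4} + v_{5} + v_{6} = 0  ⇒ sig = [3:]
  P={3,8,9}:  v_{3} + v_{8} + v_{9} = 2·v_{4} + v_{5}  ⇒ sig = [3:1,2]
  P={1,4,5,7}:  v_{1} + v_{4} + v_{5} + v_{7} = v_{3}  ⇒ sig = [4:1]
  P={1,7,8,9}:  v_{1} + v_{7} + v_{8} + v_{9} = v_{4}  ⇒ sig = [4:1]
  P={1,4,6,7,9}:  v_{1} + v_{4} + v_{6} + v_{7} + v_{9} = v_{2}  ⇒ sig = [5:1]

Sorted signature multiset PRS(X):
{ [2:1,1],  [2:1,1,1],  [2:1,1,2,2],  [2:1,2],  [3:],  [3:1,2],  [4:1] ×2,  [5:1] }


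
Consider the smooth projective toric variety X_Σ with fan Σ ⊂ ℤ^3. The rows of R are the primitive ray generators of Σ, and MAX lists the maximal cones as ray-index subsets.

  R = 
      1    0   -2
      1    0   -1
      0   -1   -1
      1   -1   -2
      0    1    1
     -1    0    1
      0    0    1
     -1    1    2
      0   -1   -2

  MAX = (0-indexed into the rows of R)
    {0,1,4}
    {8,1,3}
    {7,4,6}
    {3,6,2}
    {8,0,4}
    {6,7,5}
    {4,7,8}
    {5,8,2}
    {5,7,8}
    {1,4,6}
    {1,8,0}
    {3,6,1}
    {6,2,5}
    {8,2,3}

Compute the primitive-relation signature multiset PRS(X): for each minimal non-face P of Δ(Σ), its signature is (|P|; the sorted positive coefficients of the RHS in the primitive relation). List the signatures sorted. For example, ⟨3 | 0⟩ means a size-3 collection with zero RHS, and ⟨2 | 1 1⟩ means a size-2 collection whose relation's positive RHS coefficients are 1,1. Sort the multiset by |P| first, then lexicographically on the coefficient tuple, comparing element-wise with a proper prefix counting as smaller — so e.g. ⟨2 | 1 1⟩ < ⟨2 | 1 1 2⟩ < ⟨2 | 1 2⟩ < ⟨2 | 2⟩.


Primitive collections (16):

  P={1,5}:  v_{1} + v_{5} = 0  →  sig = ⟨2 | 0⟩
  P={2,4}:  v_{2} + v_{4} = 0  →  sig = ⟨2 | 0⟩
  P={3,7}:  v_{3} + v_{7} = 0  →  sig = ⟨2 | 0⟩
  P={0,6}:  v_{0} + v_{6} = v_{1}  →  sig = ⟨2 | 1⟩
  P={1,2}:  v_{1} + v_{2} = v_{3}  →  sig = ⟨2 | 1⟩
  P={1,7}:  v_{1} + v_{7} = v_{4}  →  sig = ⟨2 | 1⟩
  P={2,7}:  v_{2} + v_{7} = v_{5}  →  sig = ⟨2 | 1⟩
  P={3,4}:  v_{3} + v_{4} = v_{1}  →  sig = ⟨2 | 1⟩
  P={3,5}:  v_{3} + v_{5} = v_{2}  →  sig = ⟨2 | 1⟩
  P={4,5}:  v_{4} + v_{5} = v_{7}  →  sig = ⟨2 | 1⟩
  P={6,8}:  v_{6} + v_{8} = v_{2}  →  sig = ⟨2 | 1⟩
  P={0,2}:  v_{0} + v_{2} = v_{1} + v_{8}  →  sig = ⟨2 | 1 1⟩
  P={0,5}:  v_{0} + v_{5} = v_{4} + v_{8}  →  sig = ⟨2 | 1 1⟩
  P={0,3}:  v_{0} + v_{3} = 2·v_{1} + v_{8}  →  sig = ⟨2 | 1 2⟩
  P={0,7}:  v_{0} + v_{7} = 2·v_{4} + v_{8}  →  sig = ⟨2 | 1 2⟩
  P={1,4,8}:  v_{1} + v_{4} + v_{8} = v_{0}  →  sig = ⟨3 | 1⟩

so the primitive-relation signature multiset is
{ ⟨2 | 0⟩ ×3,  ⟨2 | 1⟩ ×8,  ⟨2 | 1 1⟩ ×2,  ⟨2 | 1 2⟩ ×2,  ⟨3 | 1⟩ }


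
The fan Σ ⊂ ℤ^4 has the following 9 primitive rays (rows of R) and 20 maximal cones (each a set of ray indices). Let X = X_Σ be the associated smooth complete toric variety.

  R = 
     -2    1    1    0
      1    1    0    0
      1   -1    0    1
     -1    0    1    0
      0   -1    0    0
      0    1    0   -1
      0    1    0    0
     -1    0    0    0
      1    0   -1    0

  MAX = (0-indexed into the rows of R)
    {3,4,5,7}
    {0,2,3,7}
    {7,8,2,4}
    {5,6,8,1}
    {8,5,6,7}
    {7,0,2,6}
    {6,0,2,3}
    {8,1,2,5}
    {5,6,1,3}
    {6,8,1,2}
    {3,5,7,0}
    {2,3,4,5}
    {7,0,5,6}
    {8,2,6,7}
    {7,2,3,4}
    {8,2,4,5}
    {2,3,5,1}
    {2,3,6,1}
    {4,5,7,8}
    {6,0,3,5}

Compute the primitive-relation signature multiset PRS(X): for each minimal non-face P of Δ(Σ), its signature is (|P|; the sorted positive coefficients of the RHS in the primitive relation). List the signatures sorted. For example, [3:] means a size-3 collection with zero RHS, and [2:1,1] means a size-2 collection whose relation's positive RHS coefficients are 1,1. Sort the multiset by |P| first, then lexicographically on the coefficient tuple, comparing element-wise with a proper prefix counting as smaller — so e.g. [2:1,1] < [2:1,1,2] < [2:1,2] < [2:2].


|primitive collections| = 11. Relations:

  P = {3,8}:  v_{3} + v_{8} = 0 — sig = [2:]
  P = {4,6}:  v_{4} + v_{6} = 0 — sig = [2:]
  P = {1,7}:  v_{1} + v_{7} = v_{6} — sig = [2:1]
  P = {0,4}:  v_{0} + v_{4} = v_{3} + v_{7} — sig = [2:1,1]
  P = {0,8}:  v_{0} + v_{8} = v_{6} + v_{7} — sig = [2:1,1]
  P = {1,4}:  v_{1} + v_{4} = v_{2} + v_{5} — sig = [2:1,1]
  P = {0,1}:  v_{0} + v_{1} = v_{3} + 2·v_{6} — sig = [2:1,2]
  P = {2,5,7}:  v_{2} + v_{5} + v_{7} = 0 — sig = [3:]
  P = {2,5,6}:  v_{2} + v_{5} + v_{6} = v_{1} — sig = [3:1]
  P = {3,6,7}:  v_{3} + v_{6} + v_{7} = v_{0} — sig = [3:1]
  P = {0,2,5}:  v_{0} + v_{2} + v_{5} = v_{3} + v_{6} — sig = [3:1,1]

Sorted signature multiset PRS(X):
    [2:]
    [2:]
    [2:1]
    [2:1,1]
    [2:1,1]
    [2:1,1]
    [2:1,2]
    [3:]
    [3:1]
    [3:1]
    [3:1,1]


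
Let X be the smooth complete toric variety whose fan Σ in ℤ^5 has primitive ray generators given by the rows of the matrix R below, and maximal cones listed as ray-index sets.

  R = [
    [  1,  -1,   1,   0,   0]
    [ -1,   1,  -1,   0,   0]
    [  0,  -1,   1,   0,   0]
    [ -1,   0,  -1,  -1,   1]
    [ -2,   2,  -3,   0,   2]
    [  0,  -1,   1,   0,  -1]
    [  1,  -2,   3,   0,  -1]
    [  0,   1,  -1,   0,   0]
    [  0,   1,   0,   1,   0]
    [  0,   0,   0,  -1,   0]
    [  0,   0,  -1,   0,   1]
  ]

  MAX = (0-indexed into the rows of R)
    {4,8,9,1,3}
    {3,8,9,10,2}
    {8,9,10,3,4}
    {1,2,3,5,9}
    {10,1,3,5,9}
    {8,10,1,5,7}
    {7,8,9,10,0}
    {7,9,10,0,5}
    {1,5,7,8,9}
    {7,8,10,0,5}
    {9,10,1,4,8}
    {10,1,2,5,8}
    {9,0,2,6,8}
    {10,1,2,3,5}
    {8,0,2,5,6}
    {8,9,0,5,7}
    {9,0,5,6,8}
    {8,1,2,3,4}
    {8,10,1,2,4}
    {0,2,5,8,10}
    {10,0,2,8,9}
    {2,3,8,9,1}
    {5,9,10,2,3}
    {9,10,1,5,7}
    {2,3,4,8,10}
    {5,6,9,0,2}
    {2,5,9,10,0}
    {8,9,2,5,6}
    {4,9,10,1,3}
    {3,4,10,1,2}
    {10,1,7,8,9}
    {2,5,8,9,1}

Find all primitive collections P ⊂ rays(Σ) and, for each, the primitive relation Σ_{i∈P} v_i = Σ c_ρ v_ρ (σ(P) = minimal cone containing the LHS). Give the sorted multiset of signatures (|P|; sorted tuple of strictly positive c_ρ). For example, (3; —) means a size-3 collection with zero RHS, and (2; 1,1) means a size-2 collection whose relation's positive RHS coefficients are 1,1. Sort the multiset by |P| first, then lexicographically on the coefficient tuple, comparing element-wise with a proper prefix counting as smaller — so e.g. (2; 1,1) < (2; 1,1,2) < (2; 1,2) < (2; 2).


Primitive collections (18):

  {0,1}:  v_{0} + v_{1} = 0  →  sig = (2; —)
  {2,7}:  v_{2} + v_{7} = 0  →  sig = (2; —)
  {6,10}:  v_{6} + v_{10} = v_{0} + v_{2}  →  sig = (2; 1,1)
  {0,3}:  v_{0} + v_{3} = v_{2} + v_{9} + v_{10}  →  sig = (2; 1,1,1)
  {0,4}:  v_{0} + v_{4} = v_{3} + v_{8} + v_{10}  →  sig = (2; 1,1,1)
  {3,7}:  v_{3} + v_{7} = v_{1} + v_{9} + v_{10}  →  sig = (2; 1,1,1)
  {4,6}:  v_{4} + v_{6} = v_{2} + v_{3} + v_{8}  →  sig = (2; 1,1,1)
  {1,6}:  v_{1} + v_{6} = v_{2} + v_{5} + v_{8} + v_{9}  →  sig = (2; 1,1,1,1)
  {6,7}:  v_{6} + v_{7} = v_{0} + v_{5} + v_{8} + v_{9}  →  sig = (2; 1,1,1,1)
  {4,5}:  v_{4} + v_{5} = 2·v_{1} + v_{2} + v_{10}  →  sig = (2; 1,1,2)
  {4,7}:  v_{4} + v_{7} = 2·v_{1} + v_{8} + v_{9} + 2·v_{10}  →  sig = (2; 1,1,2,2)
  {3,6}:  v_{3} + v_{6} = 2·v_{2} + v_{9}  →  sig = (2; 1,2)
  {3,5,8}:  v_{3} + v_{5} + v_{8} = v_{1} + v_{2}  →  sig = (3; 1,1)
  {2,4,9}:  v_{2} + v_{4} + v_{9} = 2·v_{3} + v_{8}  →  sig = (3; 1,2)
  {5,8,9,10}:  v_{5} + v_{8} + v_{9} + v_{10} = 0  →  sig = (4; —)
  {1,2,9,10}:  v_{1} + v_{2} + v_{9} + v_{10} = v_{3}  →  sig = (4; 1)
  {1,3,8,10}:  v_{1} + v_{3} + v_{8} + v_{10} = v_{4}  →  sig = (4; 1)
  {0,2,5,8,9}:  v_{0} + v_{2} + v_{5} + v_{8} + v_{9} = v_{6}  →  sig = (5; 1)

Sorted signature multiset PRS(X):
{ (2; —) ×2,  (2; 1,1),  (2; 1,1,1) ×4,  (2; 1,1,1,1) ×2,  (2; 1,1,2),  (2; 1,1,2,2),  (2; 1,2),  (3; 1,1),  (3; 1,2),  (4; —),  (4; 1) ×2,  (5; 1) }


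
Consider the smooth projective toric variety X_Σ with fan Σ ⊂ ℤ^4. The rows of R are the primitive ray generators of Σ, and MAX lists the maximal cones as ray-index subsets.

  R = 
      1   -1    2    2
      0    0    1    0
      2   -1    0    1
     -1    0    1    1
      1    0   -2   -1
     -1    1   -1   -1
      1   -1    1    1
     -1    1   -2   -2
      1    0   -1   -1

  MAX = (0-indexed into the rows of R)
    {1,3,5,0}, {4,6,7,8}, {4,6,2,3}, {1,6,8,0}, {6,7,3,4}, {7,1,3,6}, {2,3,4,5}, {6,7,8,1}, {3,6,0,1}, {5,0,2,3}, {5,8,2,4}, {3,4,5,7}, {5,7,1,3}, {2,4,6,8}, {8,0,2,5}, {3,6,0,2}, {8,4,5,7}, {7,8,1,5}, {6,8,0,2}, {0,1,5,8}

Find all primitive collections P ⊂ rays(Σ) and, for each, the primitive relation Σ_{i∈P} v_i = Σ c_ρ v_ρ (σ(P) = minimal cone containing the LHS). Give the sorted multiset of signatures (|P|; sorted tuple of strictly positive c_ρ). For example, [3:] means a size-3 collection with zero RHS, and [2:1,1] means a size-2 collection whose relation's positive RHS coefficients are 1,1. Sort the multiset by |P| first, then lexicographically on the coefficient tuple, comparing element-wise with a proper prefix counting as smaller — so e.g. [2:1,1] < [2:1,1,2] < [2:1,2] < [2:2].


Primitive collections (7):

  {0,7}:  v_{0} + v_{7} = 0  so sig = [2:]
  {3,8}:  v_{3} + v_{8} = 0  so sig = [2:]
  {5,6}:  v_{5} + v_{6} = 0  so sig = [2:]
  {0,4}:  v_{0} + v_{4} = v_{2}  so sig = [2:1]
  {1,4}:  v_{1} + v_{4} = v_{8}  so sig = [2:1]
  {2,7}:  v_{2} + v_{7} = v_{4}  so sig = [2:1]
  {1,2}:  v_{1} + v_{2} = v_{0} + v_{8}  so sig = [2:1,1]

Sorted signature multiset PRS(X):
    [2:]
    [2:]
    [2:]
    [2:1]
    [2:1]
    [2:1]
    [2:1,1]


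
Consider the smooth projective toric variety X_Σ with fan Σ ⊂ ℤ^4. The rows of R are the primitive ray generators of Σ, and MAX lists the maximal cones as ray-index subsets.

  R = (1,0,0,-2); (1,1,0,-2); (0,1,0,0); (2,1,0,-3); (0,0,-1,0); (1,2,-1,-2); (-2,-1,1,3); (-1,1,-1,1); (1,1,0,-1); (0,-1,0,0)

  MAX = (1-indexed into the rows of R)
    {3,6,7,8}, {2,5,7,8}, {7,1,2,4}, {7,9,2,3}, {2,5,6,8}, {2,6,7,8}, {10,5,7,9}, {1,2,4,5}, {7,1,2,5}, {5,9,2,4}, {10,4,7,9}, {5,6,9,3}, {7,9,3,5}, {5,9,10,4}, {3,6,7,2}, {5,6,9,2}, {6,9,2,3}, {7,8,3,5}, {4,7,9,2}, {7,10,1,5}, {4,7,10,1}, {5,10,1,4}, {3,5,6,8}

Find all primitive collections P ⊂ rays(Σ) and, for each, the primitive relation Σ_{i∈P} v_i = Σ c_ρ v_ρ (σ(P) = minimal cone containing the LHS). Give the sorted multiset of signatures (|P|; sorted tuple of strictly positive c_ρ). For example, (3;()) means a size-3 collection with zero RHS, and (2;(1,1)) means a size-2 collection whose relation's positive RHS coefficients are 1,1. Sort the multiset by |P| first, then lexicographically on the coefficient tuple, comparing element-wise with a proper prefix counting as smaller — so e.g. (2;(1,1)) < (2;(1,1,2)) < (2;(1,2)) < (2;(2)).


Minimal non-faces — 18 found among 10 rays, 23 max cones:

  • {3,10}:  v_{3} + v_{10} = 0  ⇒ sig = (2;())
  • {1,3}:  v_{1} + v_{3} = v_{2}  ⇒ sig = (2;(1))
  • {1,9}:  v_{1} + v_{9} = v_{4}  ⇒ sig = (2;(1))
  • {2,10}:  v_{2} + v_{10} = v_{1}  ⇒ sig = (2;(1))
  • {4,8}:  v_{4} + v_{8} = v_{6}  ⇒ sig = (2;(1))
  • {3,4}:  v_{3} + v_{4} = v_{2} + v_{9}  ⇒ sig = (2;(1,1))
  • {6,10}:  v_{6} + v_{10} = v_{2} + v_{5}  ⇒ sig = (2;(1,1))
  • {4,6}:  v_{4} + v_{6} = 2·v_{2} + v_{5} + v_{9}  ⇒ sig = (2;(1,1,2))
  • {8,10}:  v_{8} + v_{10} = v_{2} + 2·v_{5} + v_{7}  ⇒ sig = (2;(1,1,2))
  • {1,6}:  v_{1} + v_{6} = 2·v_{2} + v_{5}  ⇒ sig = (2;(1,2))
  • {8,9}:  v_{8} + v_{9} = 2·v_{3} + v_{5}  ⇒ sig = (2;(1,2))
  • {1,8}:  v_{1} + v_{8} = 2·v_{2} + 2·v_{5} + v_{7}  ⇒ sig = (2;(1,2,2))
  • {4,5,7}:  v_{4} + v_{5} + v_{7} = 0  ⇒ sig = (3;())
  • {2,3,5}:  v_{2} + v_{3} + v_{5} = v_{6}  ⇒ sig = (3;(1))
  • {5,6,7}:  v_{5} + v_{6} + v_{7} = v_{8}  ⇒ sig = (3;(1))
  • {2,3,8}:  v_{2} + v_{3} + v_{8} = 2·v_{6} + v_{7}  ⇒ sig = (3;(1,2))
  • {6,7,9}:  v_{6} + v_{7} + v_{9} = 2·v_{3}  ⇒ sig = (3;(2))
  • {2,5,7,9}:  v_{2} + v_{5} + v_{7} + v_{9} = v_{3}  ⇒ sig = (4;(1))

Signatures (|P|; sorted positive RHS coefficients), sorted:
{ (2;()),  (2;(1)) ×4,  (2;(1,1)) ×2,  (2;(1,1,2)) ×2,  (2;(1,2)) ×2,  (2;(1,2,2)),  (3;()),  (3;(1)) ×2,  (3;(1,2)),  (3;(2)),  (4;(1)) }


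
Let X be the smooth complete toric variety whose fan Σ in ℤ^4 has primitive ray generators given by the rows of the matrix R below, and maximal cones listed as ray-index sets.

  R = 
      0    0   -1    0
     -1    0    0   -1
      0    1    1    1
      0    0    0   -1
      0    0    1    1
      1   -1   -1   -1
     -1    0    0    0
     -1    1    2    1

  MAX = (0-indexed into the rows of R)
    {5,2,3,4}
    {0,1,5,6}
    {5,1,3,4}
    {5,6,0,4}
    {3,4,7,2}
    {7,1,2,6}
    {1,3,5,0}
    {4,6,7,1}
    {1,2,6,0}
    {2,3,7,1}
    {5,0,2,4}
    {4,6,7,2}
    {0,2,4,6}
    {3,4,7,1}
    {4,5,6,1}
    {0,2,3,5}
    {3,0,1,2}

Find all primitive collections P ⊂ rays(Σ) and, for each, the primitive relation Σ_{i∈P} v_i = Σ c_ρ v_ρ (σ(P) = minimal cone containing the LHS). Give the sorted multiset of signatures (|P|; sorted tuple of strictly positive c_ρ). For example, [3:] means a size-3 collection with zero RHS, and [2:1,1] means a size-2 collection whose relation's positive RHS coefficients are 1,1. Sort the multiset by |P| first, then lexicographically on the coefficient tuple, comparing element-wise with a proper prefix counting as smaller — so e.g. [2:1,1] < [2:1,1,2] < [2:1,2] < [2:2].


8 collections generate NE(X_Σ); each relation:

  P = {3,6}:  v_{3} + v_{6} = v_{1}  ⟹  sig = [2:1]
  P = {0,7}:  v_{0} + v_{7} = v_{2} + v_{6}  ⟹  sig = [2:1,1]
  P = {5,7}:  v_{5} + v_{7} = v_{3} + v_{4}  ⟹  sig = [2:1,1]
  P = {0,3,4}:  v_{0} + v_{3} + v_{4} = 0  ⟹  sig = [3:]
  P = {2,5,6}:  v_{2} + v_{5} + v_{6} = 0  ⟹  sig = [3:]
  P = {0,1,4}:  v_{0} + v_{1} + v_{4} = v_{6}  ⟹  sig = [3:1]
  P = {1,2,4}:  v_{1} + v_{2} + v_{4} = v_{7}  ⟹  sig = [3:1]
  P = {1,2,5}:  v_{1} + v_{2} + v_{5} = v_{3}  ⟹  sig = [3:1]

Hence PRS(X_Σ) =
    [2:1]
    [2:1,1]
    [2:1,1]
    [3:]
    [3:]
    [3:1]
    [3:1]
    [3:1]


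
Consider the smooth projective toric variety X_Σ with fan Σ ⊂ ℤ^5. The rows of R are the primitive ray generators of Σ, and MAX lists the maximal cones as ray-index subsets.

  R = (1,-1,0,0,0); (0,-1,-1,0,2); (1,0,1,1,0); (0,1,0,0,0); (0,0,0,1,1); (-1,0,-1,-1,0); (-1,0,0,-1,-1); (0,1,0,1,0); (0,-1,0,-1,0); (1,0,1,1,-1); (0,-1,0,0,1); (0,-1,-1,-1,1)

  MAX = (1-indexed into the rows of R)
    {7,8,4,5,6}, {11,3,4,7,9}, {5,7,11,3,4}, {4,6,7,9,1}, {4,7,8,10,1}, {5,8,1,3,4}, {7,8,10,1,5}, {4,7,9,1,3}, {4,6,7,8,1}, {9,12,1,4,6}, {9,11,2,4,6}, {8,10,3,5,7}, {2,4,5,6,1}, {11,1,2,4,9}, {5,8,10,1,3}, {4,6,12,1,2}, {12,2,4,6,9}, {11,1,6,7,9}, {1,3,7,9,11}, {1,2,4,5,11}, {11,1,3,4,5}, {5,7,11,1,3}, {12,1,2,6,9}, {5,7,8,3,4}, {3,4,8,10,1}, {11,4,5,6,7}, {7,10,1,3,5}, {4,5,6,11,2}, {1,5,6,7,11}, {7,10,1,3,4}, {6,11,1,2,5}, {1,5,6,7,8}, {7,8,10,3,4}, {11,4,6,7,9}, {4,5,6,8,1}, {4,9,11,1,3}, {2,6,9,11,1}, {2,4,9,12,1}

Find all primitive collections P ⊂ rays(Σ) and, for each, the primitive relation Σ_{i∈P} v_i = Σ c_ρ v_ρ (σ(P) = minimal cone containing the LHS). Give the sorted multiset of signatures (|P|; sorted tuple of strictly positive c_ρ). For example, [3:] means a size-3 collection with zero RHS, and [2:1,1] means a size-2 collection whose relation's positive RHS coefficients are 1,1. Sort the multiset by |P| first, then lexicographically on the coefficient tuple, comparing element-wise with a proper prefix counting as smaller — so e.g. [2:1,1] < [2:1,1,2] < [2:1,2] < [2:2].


Minimal non-faces — 23 found among 12 rays, 38 max cones:

  {3,6}:  v_{3} + v_{6} = 0  so sig = [2:]
  {8,9}:  v_{8} + v_{9} = 0  so sig = [2:]
  {5,9}:  v_{5} + v_{9} = v_{11}  so sig = [2:1]
  {5,12}:  v_{5} + v_{12} = v_{2}  so sig = [2:1]
  {8,11}:  v_{8} + v_{11} = v_{5}  so sig = [2:1]
  {10,12}:  v_{10} + v_{12} = v_{1}  so sig = [2:1]
  {2,7}:  v_{2} + v_{7} = v_{6} + v_{11}  so sig = [2:1,1]
  {2,10}:  v_{2} + v_{10} = v_{1} + v_{5}  so sig = [2:1,1]
  {7,12}:  v_{7} + v_{12} = v_{6} + v_{9}  so sig = [2:1,1]
  {11,12}:  v_{11} + v_{12} = v_{2} + v_{9}  so sig = [2:1,1]
  {3,12}:  v_{3} + v_{12} = v_{1} + v_{4} + v_{11}  so sig = [2:1,1,1]
  {6,10}:  v_{6} + v_{10} = v_{1} + v_{7} + v_{8}  so sig = [2:1,1,1]
  {9,10}:  v_{9} + v_{10} = v_{1} + v_{3} + v_{7}  so sig = [2:1,1,1]
  {2,3}:  v_{2} + v_{3} = v_{1} + v_{4} + v_{5} + v_{11}  so sig = [2:1,1,1,1]
  {8,12}:  v_{8} + v_{12} = v_{1} + v_{4} + v_{5} + v_{6}  so sig = [2:1,1,1,1]
  {10,11}:  v_{10} + v_{11} = v_{1} + v_{3} + v_{5} + v_{7}  so sig = [2:1,1,1,1]
  {2,8}:  v_{2} + v_{8} = v_{1} + v_{4} + 2·v_{5} + v_{6}  so sig = [2:1,1,1,2]
  {4,5,10}:  v_{4} + v_{5} + v_{10} = v_{3} + v_{8}  so sig = [3:1,1]
  {1,4,5,7}:  v_{1} + v_{4} + v_{5} + v_{7} = 0  so sig = [4:]
  {1,3,7,8}:  v_{1} + v_{3} + v_{7} + v_{8} = v_{10}  so sig = [4:1]
  {1,4,6,11}:  v_{1} + v_{4} + v_{6} + v_{11} = v_{12}  so sig = [4:1]
  {1,4,7,11}:  v_{1} + v_{4} + v_{7} + v_{11} = v_{9}  so sig = [4:1]
  {1,2,4,6,9}:  v_{1} + v_{2} + v_{4} + v_{6} + v_{9} = 2·v_{12}  so sig = [5:2]

Signatures (|P|; sorted positive RHS coefficients), sorted:
[[2:], [2:], [2:1], [2:1], [2:1], [2:1], [2:1,1], [2:1,1], [2:1,1], [2:1,1], [2:1,1,1], [2:1,1,1], [2:1,1,1], [2:1,1,1,1], [2:1,1,1,1], [2:1,1,1,1], [2:1,1,1,2], [3:1,1], [4:], [4:1], [4:1], [4:1], [5:2]]


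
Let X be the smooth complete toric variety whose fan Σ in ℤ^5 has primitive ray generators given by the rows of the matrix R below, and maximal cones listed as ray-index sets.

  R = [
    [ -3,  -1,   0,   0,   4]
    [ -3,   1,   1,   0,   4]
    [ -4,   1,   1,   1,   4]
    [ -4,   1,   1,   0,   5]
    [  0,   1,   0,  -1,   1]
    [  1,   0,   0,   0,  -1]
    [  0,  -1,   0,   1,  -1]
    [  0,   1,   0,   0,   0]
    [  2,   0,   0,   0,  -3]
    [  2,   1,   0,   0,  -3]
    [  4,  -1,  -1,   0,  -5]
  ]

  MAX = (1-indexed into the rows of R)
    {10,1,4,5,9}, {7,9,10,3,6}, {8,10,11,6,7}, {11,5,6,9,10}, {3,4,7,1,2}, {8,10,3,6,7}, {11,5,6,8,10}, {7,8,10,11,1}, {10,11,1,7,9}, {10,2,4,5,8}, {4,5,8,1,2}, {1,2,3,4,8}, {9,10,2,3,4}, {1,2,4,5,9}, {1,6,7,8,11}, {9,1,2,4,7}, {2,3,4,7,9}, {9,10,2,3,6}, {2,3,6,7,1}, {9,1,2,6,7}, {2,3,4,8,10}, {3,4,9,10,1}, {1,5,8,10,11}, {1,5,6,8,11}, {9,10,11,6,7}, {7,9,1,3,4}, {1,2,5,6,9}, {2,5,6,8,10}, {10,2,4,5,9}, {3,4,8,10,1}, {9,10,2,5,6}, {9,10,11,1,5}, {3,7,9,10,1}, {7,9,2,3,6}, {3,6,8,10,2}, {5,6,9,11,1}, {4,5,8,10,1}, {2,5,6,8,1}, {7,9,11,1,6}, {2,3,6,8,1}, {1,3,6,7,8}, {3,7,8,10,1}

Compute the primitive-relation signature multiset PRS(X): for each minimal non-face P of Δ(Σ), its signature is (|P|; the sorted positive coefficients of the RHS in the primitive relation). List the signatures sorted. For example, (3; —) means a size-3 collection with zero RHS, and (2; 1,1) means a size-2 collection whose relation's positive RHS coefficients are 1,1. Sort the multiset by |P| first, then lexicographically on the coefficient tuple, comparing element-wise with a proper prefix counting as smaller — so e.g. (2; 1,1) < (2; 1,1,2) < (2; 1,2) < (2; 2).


|primitive collections| = 15. Relations:

  {4,11}:  v_{4} + v_{11} = 0 — sig = (2; —)
  {5,7}:  v_{5} + v_{7} = 0 — sig = (2; —)
  {2,11}:  v_{2} + v_{11} = v_{6} — sig = (2; 1)
  {4,6}:  v_{4} + v_{6} = v_{2} — sig = (2; 1)
  {8,9}:  v_{8} + v_{9} = v_{10} — sig = (2; 1)
  {3,5}:  v_{3} + v_{5} = v_{4} + v_{8} — sig = (2; 1,1)
  {3,11}:  v_{3} + v_{11} = v_{7} + v_{8} — sig = (2; 1,1)
  {1,6,10}:  v_{1} + v_{6} + v_{10} = 0 — sig = (3; —)
  {1,2,10}:  v_{1} + v_{2} + v_{10} = v_{4} — sig = (3; 1)
  {4,7,8}:  v_{4} + v_{7} + v_{8} = v_{3} — sig = (3; 1)
  {2,7,8}:  v_{2} + v_{7} + v_{8} = v_{3} + v_{6} — sig = (3; 1,1)
  {4,7,10}:  v_{4} + v_{7} + v_{10} = v_{3} + v_{9} — sig = (3; 1,1)
  {2,7,10}:  v_{2} + v_{7} + v_{10} = v_{3} + v_{6} + v_{9} — sig = (3; 1,1,1)
  {1,3,6,9}:  v_{1} + v_{3} + v_{6} + v_{9} = v_{4} + v_{7} — sig = (4; 1,1)
  {1,2,3,9}:  v_{1} + v_{2} + v_{3} + v_{9} = 2·v_{4} + v_{7} — sig = (4; 1,2)

so the primitive-relation signature multiset is
    |P|=2: 7 collections, coeffs (), (), (1), (1), (1), (1,1), (1,1)
    |P|=3: 6 collections, coeffs (), (1), (1), (1,1), (1,1), (1,1,1)
    |P|=4: 2 collections, coeffs (1,1), (1,2)


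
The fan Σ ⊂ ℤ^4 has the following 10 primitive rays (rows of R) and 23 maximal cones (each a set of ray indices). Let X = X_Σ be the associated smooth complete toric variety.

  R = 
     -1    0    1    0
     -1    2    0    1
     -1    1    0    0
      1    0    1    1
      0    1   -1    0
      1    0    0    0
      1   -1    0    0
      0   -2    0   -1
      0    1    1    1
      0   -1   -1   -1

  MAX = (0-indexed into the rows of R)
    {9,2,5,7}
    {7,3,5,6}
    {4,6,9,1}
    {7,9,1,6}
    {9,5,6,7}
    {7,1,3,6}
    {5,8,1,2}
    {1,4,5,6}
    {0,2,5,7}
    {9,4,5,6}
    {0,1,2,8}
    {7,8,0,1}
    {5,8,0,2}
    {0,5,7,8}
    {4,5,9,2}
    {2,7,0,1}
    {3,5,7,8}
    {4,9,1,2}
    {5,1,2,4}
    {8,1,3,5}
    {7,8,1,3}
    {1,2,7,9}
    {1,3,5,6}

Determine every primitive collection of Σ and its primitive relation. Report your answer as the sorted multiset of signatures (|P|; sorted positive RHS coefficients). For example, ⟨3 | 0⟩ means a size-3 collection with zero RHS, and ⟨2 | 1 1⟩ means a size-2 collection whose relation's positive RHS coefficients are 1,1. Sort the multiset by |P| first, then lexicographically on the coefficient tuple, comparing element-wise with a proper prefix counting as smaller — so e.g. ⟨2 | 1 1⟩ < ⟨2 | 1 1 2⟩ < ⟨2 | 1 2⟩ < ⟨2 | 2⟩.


Δ(Σ) — 10 vertices, 16 min non-faces:

  P={2,6}:  v_{2} + v_{6} = 0  →  sig = ⟨2 | 0⟩
  P={8,9}:  v_{8} + v_{9} = 0  →  sig = ⟨2 | 0⟩
  P={0,4}:  v_{0} + v_{4} = v_{2}  →  sig = ⟨2 | 1⟩
  P={2,3}:  v_{2} + v_{3} = v_{8}  →  sig = ⟨2 | 1⟩
  P={3,9}:  v_{3} + v_{9} = v_{6}  →  sig = ⟨2 | 1⟩
  P={4,7}:  v_{4} + v_{7} = v_{9}  →  sig = ⟨2 | 1⟩
  P={6,8}:  v_{6} + v_{8} = v_{3}  →  sig = ⟨2 | 1⟩
  P={0,6}:  v_{0} + v_{6} = v_{7} + v_{8}  →  sig = ⟨2 | 1 1⟩
  P={0,9}:  v_{0} + v_{9} = v_{2} + v_{7}  →  sig = ⟨2 | 1 1⟩
  P={4,8}:  v_{4} + v_{8} = v_{1} + v_{5}  →  sig = ⟨2 | 1 1⟩
  P={3,4}:  v_{3} + v_{4} = v_{1} + v_{5} + v_{6}  →  sig = ⟨2 | 1 1 1⟩
  P={0,3}:  v_{0} + v_{3} = v_{7} + 2·v_{8}  →  sig = ⟨2 | 1 2⟩
  P={1,5,7}:  v_{1} + v_{5} + v_{7} = 0  →  sig = ⟨3 | 0⟩
  P={1,5,9}:  v_{1} + v_{5} + v_{9} = v_{4}  →  sig = ⟨3 | 1⟩
  P={2,7,8}:  v_{2} + v_{7} + v_{8} = v_{0}  →  sig = ⟨3 | 1⟩
  P={0,1,5}:  v_{0} + v_{1} + v_{5} = v_{2} + v_{8}  →  sig = ⟨3 | 1 1⟩

Signatures (|P|; sorted positive RHS coefficients), sorted:
    ⟨2 | 0⟩
    ⟨2 | 0⟩
    ⟨2 | 1⟩
    ⟨2 | 1⟩
    ⟨2 | 1⟩
    ⟨2 | 1⟩
    ⟨2 | 1⟩
    ⟨2 | 1 1⟩
    ⟨2 | 1 1⟩
    ⟨2 | 1 1⟩
    ⟨2 | 1 1 1⟩
    ⟨2 | 1 2⟩
    ⟨3 | 0⟩
    ⟨3 | 1⟩
    ⟨3 | 1⟩
    ⟨3 | 1 1⟩


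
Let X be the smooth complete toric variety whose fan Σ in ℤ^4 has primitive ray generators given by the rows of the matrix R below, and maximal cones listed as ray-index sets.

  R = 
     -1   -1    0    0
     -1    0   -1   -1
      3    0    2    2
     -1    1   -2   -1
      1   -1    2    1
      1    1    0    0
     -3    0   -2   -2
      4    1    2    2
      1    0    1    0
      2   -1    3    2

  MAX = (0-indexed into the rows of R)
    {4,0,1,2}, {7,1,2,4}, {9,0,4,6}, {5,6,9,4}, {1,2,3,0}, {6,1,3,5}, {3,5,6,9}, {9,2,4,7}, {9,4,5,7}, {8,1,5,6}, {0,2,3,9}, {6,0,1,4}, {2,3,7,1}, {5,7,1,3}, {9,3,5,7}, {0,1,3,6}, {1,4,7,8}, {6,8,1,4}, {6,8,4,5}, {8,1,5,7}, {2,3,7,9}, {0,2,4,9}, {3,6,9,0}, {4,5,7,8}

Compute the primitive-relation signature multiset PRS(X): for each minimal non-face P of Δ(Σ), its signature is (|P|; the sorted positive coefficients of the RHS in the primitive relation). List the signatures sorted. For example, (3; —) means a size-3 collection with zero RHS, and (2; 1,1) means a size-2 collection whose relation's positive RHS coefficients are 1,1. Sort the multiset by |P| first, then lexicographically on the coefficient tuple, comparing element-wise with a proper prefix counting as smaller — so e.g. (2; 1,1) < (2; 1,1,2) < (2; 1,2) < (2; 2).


Σ has 12 primitive collections:

  P={0,5}:  v_{0} + v_{5} = 0  so sig = (2; —)
  P={2,6}:  v_{2} + v_{6} = 0  so sig = (2; —)
  P={3,4}:  v_{3} + v_{4} = 0  so sig = (2; —)
  P={0,7}:  v_{0} + v_{7} = v_{2}  so sig = (2; 1)
  P={1,9}:  v_{1} + v_{9} = v_{4}  so sig = (2; 1)
  P={2,5}:  v_{2} + v_{5} = v_{7}  so sig = (2; 1)
  P={6,7}:  v_{6} + v_{7} = v_{5}  so sig = (2; 1)
  P={0,8}:  v_{0} + v_{8} = v_{1} + v_{4}  so sig = (2; 1,1)
  P={3,8}:  v_{3} + v_{8} = v_{1} + v_{5}  so sig = (2; 1,1)
  P={2,8}:  v_{2} + v_{8} = v_{1} + v_{4} + v_{7}  so sig = (2; 1,1,1)
  P={8,9}:  v_{8} + v_{9} = 2·v_{4} + v_{5}  so sig = (2; 1,2)
  P={1,4,5}:  v_{1} + v_{4} + v_{5} = v_{8}  so sig = (3; 1)

Hence PRS(X_Σ) =
    (2; —)
    (2; —)
    (2; —)
    (2; 1)
    (2; 1)
    (2; 1)
    (2; 1)
    (2; 1,1)
    (2; 1,1)
    (2; 1,1,1)
    (2; 1,2)
    (3; 1)
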